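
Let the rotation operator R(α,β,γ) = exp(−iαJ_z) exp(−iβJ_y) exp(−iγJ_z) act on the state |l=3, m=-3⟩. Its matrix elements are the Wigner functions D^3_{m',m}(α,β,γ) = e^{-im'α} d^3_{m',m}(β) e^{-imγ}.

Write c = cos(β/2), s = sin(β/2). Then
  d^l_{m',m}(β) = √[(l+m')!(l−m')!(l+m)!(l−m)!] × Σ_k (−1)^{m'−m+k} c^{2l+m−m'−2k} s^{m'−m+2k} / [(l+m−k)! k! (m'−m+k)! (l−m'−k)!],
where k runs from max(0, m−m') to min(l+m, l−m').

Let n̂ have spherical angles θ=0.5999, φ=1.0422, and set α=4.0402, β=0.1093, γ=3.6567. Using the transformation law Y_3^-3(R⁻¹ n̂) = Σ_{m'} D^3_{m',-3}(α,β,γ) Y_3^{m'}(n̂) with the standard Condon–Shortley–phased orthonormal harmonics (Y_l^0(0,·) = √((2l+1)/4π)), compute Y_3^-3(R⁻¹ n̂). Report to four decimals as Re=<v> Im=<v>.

Re=0.0446 Im=0.1058

Need the full column D^3_{m',-3} for m'=−3..3 at α=4.0402, β=0.1093, γ=3.6567.
cos(β/2)=0.998507, sin(β/2)=0.054623
d^3_{-3,-3}: single k=0 term ⇒ +0.991076;  D = -0.449944-0.883052i
d^3_{-2,-3}: single k=0 term ⇒ -0.132802;  D = -0.130130-0.026507i
d^3_{-1,-3}: single k=0 term ⇒ +0.011487;  D = -0.008803+0.007379i
d^3_{0,-3}: single k=0 term ⇒ -0.000726;  D = +0.000018+0.000725i
d^3_{1,-3}: single k=0 term ⇒ +0.000034;  D = +0.000027+0.000021i
d^3_{2,-3}: single k=0 term ⇒ -0.000001;  D = +0.000001-0.000000i
d^3_{3,-3}: single k=0 term ⇒ +0.000000;  D = +0.000000-0.000000i
Y_3^{m'}(θ=0.5999,φ=1.0422) and Σ D·Y over m':
  (-0.4499-0.8831i)·(-0.0751-0.0011i)  (-0.1301-0.0265i)·(-0.1321-0.2342i)  (-0.0088+0.0074i)·(+0.2214-0.3791i)  (+0.0000+0.0007i)·(+0.1252+0.0000i)  (+0.0000+0.0000i)·(-0.2214-0.3791i)  (+0.0000-0.0000i)·(-0.1321+0.2342i)  (+0.0000-0.0000i)·(+0.0751-0.0011i)
Y_3^-3(R⁻¹ n̂) = +0.044617+0.105816i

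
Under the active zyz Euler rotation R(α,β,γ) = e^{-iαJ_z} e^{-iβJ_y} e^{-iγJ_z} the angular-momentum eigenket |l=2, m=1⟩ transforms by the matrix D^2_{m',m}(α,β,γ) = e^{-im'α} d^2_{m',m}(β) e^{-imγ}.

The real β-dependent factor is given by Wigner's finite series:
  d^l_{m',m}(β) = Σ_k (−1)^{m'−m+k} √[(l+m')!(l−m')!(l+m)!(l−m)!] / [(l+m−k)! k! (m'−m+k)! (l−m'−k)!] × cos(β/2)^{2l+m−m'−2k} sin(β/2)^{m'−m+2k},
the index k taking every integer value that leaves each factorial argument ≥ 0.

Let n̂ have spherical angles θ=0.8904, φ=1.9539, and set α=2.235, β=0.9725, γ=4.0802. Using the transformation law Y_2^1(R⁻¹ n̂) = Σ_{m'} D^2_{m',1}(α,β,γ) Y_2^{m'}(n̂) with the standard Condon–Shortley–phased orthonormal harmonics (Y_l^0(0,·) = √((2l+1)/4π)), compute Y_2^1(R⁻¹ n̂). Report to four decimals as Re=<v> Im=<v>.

Re=-0.1745 Im=-0.0356

Need the full column D^2_{m',1} for m'=−2..2 at α=2.235, β=0.9725, γ=4.0802.
cos(β/2)=0.884091, sin(β/2)=0.467314
d^2_{-2,1}: single k=3 term ⇒ +0.180448;  D = +0.166912+0.068571i
d^2_{-1,1}: k∈[2..3] ⇒ +0.512074 -0.047691 = +0.464383;  D = -0.125835-0.447009i
d^2_{0,1}: k∈[1..2] ⇒ +0.790999 -0.221003 = +0.569996;  D = -0.336817+0.459836i
d^2_{1,1}: k∈[0..1] ⇒ +0.610926 -0.512074 = +0.098852;  D = +0.098801-0.003164i
d^2_{2,1}: single k=0 term ⇒ -0.645848;  D = +0.414196+0.495542i
Y_2^{m'}(θ=0.8904,φ=1.9539) and Σ D·Y over m':
  (+0.1669+0.0686i)·(-0.1682+0.1618i)  (-0.1258-0.4470i)·(-0.1412-0.3504i)  (-0.3368+0.4598i)·(+0.0591+0.0000i)  (+0.0988-0.0032i)·(+0.1412-0.3504i)  (+0.4142+0.4955i)·(-0.1682-0.1618i)
Y_2^1(R⁻¹ n̂) = -0.174543-0.035574i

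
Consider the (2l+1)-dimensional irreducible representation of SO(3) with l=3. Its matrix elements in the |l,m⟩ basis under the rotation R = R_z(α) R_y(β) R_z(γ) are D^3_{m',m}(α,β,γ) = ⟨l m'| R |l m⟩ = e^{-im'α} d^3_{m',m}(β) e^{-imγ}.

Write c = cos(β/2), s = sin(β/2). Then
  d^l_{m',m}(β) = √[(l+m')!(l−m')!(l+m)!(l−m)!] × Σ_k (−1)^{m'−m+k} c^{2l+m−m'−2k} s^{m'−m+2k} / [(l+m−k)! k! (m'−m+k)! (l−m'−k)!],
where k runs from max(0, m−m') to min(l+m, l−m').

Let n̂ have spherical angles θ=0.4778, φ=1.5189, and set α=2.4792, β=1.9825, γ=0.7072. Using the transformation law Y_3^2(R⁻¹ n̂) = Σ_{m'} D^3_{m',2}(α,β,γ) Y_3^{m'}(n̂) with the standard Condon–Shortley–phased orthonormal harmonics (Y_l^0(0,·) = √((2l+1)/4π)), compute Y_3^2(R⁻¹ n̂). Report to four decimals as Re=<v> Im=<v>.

Re=-0.0923 Im=0.0682

Need the full column D^3_{m',2} for m'=−3..3 at α=2.4792, β=1.9825, γ=0.7072.
cos(β/2)=0.547644, sin(β/2)=0.836711
d^3_{-3,2}: single k=5 term ⇒ +0.550113;  D = +0.531626-0.141416i
d^3_{-2,2}: k∈[4..5] ⇒ +0.734970 -0.343126 = +0.391844;  D = -0.360544-0.153460i
d^3_{-1,2}: k∈[3..4] ⇒ +0.608489 -0.710193 = -0.101704;  D = -0.049294-0.088960i
d^3_{0,2}: k∈[2..3] ⇒ +0.344910 -0.805119 = -0.460209;  D = -0.071682+0.454592i
d^3_{1,2}: k∈[1..2] ⇒ +0.130337 -0.608489 = -0.478152;  D = +0.349203-0.326628i
d^3_{2,2}: k∈[0..1] ⇒ +0.026977 -0.314859 = -0.287882;  D = -0.286727+0.025764i
d^3_{3,2}: single k=0 term ⇒ -0.100959;  D = +0.084846+0.054717i
Y_3^{m'}(θ=0.4778,φ=1.5189) and Σ D·Y over m':
  (+0.5316-0.1414i)·(-0.0063+0.0401i)  (-0.3605-0.1535i)·(-0.1909-0.0199i)  (-0.0493-0.0890i)·(+0.0227-0.4367i)  (-0.0717+0.4546i)·(+0.3124+0.0000i)  (+0.3492-0.3266i)·(-0.0227-0.4367i)  (-0.2867+0.0258i)·(-0.1909+0.0199i)  (+0.0848+0.0547i)·(+0.0063+0.0401i)
Y_3^2(R⁻¹ n̂) = -0.092299+0.068216i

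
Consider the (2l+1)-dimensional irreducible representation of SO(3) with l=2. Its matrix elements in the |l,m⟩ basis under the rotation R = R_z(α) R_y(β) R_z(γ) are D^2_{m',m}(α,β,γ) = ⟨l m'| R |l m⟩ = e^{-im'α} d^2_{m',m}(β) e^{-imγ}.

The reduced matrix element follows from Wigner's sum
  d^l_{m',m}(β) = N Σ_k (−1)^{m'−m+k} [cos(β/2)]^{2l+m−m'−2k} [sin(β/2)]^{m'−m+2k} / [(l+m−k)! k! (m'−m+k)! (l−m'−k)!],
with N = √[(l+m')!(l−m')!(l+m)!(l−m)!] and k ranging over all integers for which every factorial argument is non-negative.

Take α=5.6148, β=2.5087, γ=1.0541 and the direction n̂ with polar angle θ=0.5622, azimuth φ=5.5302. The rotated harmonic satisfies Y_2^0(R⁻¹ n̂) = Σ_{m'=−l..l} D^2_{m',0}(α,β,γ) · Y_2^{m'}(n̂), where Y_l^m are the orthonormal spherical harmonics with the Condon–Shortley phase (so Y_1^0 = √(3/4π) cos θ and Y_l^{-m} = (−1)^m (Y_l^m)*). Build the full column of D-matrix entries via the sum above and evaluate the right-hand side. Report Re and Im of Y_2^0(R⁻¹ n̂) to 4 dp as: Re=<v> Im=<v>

Need the full column D^2_{m',0} for m'=−2..2 at α=5.6148, β=2.5087, γ=1.0541.
cos(β/2)=0.311191, sin(β/2)=0.950347
d^2_{-2,0}: single k=2 term ⇒ +0.214237;  D = +0.049681-0.208397i
d^2_{-1,0}: k∈[1..2] ⇒ +0.070152 -0.654260 = -0.584108;  D = -0.458421+0.361983i
d^2_{0,0}: k∈[0..2] ⇒ +0.009378 -0.349848 +0.815698 = +0.475228;  D = +0.475228+0.000000i
d^2_{1,0}: k∈[0..1] ⇒ -0.070152 +0.654260 = +0.584108;  D = +0.458421+0.361983i
d^2_{2,0}: single k=0 term ⇒ +0.214237;  D = +0.049681+0.208397i
Y_2^{m'}(θ=0.5622,φ=5.5302) and Σ D·Y over m':
  (+0.0497-0.2084i)·(+0.0071+0.1095i)  (-0.4584+0.3620i)·(+0.2542+0.2383i)  (+0.4752+0.0000i)·(+0.3619+0.0000i)  (+0.4584+0.3620i)·(-0.2542+0.2383i)  (+0.0497+0.2084i)·(+0.0071-0.1095i)
Y_2^0(R⁻¹ n̂) = -0.187219-0.000000i

Re=-0.1872 Im=0.0000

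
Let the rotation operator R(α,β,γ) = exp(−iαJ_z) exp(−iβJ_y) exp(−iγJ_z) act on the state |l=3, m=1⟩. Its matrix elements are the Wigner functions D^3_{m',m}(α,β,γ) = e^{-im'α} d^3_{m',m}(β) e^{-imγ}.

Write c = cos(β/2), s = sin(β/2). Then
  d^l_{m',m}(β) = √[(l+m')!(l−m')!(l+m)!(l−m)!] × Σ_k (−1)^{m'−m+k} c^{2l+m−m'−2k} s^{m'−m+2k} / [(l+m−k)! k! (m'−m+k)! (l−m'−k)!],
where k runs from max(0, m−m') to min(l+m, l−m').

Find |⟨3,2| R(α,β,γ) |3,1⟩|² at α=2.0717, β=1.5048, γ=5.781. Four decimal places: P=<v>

P=0.1137

First d^3_{2,1}(β=1.5048), then the phase factors e^{-i(2)α} and e^{-i(1)γ}:
c=cos(1.5048/2)=0.730051, s=sin(1.5048/2)=0.683393; N=√[120·1·24·2]=75.894664
k: max(0,(1)−(2))=0 … min(3+(1),3−(2))=1
  k=0: (−1)^1·75.8947/(24)·0.7301^5·0.6834^1 = -0.448163
  k=1: (−1)^2·75.8947/(12)·0.7301^3·0.6834^3 = +0.785418
d^3_{2,1}(1.5048) = -0.448163 +0.785418 = +0.337255
|D^3_{2,1}|² = |d^3_{2,1}(β)|² = (+0.337255)² = 0.113741 (the z-rotation phases have unit modulus)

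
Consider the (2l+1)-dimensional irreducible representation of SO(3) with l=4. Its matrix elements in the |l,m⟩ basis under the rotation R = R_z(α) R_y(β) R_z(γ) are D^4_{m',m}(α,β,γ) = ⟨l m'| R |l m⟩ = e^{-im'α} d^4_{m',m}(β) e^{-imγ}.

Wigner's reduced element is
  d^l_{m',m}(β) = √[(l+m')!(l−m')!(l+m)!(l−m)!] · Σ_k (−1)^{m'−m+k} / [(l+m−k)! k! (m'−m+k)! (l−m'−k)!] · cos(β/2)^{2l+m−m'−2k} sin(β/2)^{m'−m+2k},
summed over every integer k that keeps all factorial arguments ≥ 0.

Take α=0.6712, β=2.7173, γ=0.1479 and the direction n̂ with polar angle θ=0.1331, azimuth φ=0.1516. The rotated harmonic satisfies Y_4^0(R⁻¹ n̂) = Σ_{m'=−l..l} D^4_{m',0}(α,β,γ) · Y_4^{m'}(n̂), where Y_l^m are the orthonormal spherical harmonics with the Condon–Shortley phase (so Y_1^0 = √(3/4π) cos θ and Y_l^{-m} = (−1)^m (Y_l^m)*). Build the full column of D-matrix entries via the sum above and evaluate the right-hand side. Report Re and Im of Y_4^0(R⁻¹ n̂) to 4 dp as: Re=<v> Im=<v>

Need the full column D^4_{m',0} for m'=−4..4 at α=0.6712, β=2.7173, γ=0.1479.
cos(β/2)=0.210559, sin(β/2)=0.977581
d^4_{-4,0}: single k=4 term ⇒ +0.015019;  D = -0.013479+0.006625i
d^4_{-3,0}: k∈[3..4] ⇒ +0.004575 -0.098616 = -0.094041;  D = +0.040294-0.084971i
d^4_{-2,0}: k∈[2..4] ⇒ +0.000790 -0.045414 +0.367100 = +0.322476;  D = +0.073014+0.314101i
d^4_{-1,0}: k∈[1..4] ⇒ +0.000080 -0.010375 +0.223640 -0.803448 = -0.590103;  D = -0.462096-0.367001i
d^4_{0,0}: k∈[0..4] ⇒ +0.000004 -0.001332 +0.064626 -0.619132 +0.834109 = +0.278275;  D = +0.278275+0.000000i
d^4_{1,0}: k∈[0..3] ⇒ -0.000080 +0.010375 -0.223640 +0.803448 = +0.590103;  D = +0.462096-0.367001i
d^4_{2,0}: k∈[0..2] ⇒ +0.000790 -0.045414 +0.367100 = +0.322476;  D = +0.073014-0.314101i
d^4_{3,0}: k∈[0..1] ⇒ -0.004575 +0.098616 = +0.094041;  D = -0.040294-0.084971i
d^4_{4,0}: single k=0 term ⇒ +0.015019;  D = -0.013479-0.006625i
Y_4^{m'}(θ=0.1331,φ=0.1516) and Σ D·Y over m':
  (-0.0135+0.0066i)·(+0.0001-0.0001i)  (+0.0403-0.0850i)·(+0.0026-0.0013i)  (+0.0730+0.3141i)·(+0.0330-0.0103i)  (-0.4621-0.3670i)·(+0.2385-0.0364i)  (+0.2783+0.0000i)·(+0.7729+0.0000i)  (+0.4621-0.3670i)·(-0.2385-0.0364i)  (+0.0730-0.3141i)·(+0.0330+0.0103i)  (-0.0403-0.0850i)·(-0.0026-0.0013i)  (-0.0135-0.0066i)·(+0.0001+0.0001i)
Y_4^0(R⁻¹ n̂) = -0.020740+0.000000i

Re=-0.0207 Im=0.0000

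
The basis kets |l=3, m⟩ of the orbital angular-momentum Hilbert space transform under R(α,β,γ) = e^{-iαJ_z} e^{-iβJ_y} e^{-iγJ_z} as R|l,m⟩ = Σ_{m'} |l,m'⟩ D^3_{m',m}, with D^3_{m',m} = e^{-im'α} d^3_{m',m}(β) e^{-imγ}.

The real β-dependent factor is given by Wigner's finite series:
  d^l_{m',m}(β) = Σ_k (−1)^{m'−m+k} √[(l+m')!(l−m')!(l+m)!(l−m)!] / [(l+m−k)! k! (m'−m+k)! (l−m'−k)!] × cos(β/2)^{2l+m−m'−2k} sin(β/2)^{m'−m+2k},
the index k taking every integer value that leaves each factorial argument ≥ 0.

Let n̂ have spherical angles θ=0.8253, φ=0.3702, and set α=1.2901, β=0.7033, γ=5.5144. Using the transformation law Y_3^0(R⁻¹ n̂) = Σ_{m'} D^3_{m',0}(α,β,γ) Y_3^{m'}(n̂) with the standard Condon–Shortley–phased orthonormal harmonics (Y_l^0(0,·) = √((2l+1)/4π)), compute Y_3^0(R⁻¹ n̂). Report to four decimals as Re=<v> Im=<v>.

Re=0.0729 Im=0.0000

Need the full column D^3_{m',0} for m'=−3..3 at α=1.2901, β=0.7033, γ=5.5144.
cos(β/2)=0.938806, sin(β/2)=0.344447
d^3_{-3,0}: single k=3 term ⇒ +0.151220;  D = -0.112816-0.100699i
d^3_{-2,0}: k∈[2..3] ⇒ +0.504788 -0.067952 = +0.436836;  D = -0.369788+0.232556i
d^3_{-1,0}: k∈[1..3] ⇒ +0.870146 -0.351405 +0.015768 = +0.534509;  D = +0.148072+0.513590i
d^3_{0,0}: k∈[0..3] ⇒ +0.684627 -0.829451 +0.111657 -0.001670 = -0.034837;  D = -0.034837+0.000000i
d^3_{1,0}: k∈[0..2] ⇒ -0.870146 +0.351405 -0.015768 = -0.534509;  D = -0.148072+0.513590i
d^3_{2,0}: k∈[0..1] ⇒ +0.504788 -0.067952 = +0.436836;  D = -0.369788-0.232556i
d^3_{3,0}: single k=0 term ⇒ -0.151220;  D = +0.112816-0.100699i
Y_3^{m'}(θ=0.8253,φ=0.3702) and Σ D·Y over m':
  (-0.1128-0.1007i)·(+0.0735-0.1483i)  (-0.3698+0.2326i)·(+0.2763-0.2525i)  (+0.1481+0.5136i)·(+0.2879-0.1117i)  (-0.0348+0.0000i)·(-0.1770+0.0000i)  (-0.1481+0.5136i)·(-0.2879-0.1117i)  (-0.3698-0.2326i)·(+0.2763+0.2525i)  (+0.1128-0.1007i)·(-0.0735-0.1483i)
Y_3^0(R⁻¹ n̂) = +0.072873+0.000000i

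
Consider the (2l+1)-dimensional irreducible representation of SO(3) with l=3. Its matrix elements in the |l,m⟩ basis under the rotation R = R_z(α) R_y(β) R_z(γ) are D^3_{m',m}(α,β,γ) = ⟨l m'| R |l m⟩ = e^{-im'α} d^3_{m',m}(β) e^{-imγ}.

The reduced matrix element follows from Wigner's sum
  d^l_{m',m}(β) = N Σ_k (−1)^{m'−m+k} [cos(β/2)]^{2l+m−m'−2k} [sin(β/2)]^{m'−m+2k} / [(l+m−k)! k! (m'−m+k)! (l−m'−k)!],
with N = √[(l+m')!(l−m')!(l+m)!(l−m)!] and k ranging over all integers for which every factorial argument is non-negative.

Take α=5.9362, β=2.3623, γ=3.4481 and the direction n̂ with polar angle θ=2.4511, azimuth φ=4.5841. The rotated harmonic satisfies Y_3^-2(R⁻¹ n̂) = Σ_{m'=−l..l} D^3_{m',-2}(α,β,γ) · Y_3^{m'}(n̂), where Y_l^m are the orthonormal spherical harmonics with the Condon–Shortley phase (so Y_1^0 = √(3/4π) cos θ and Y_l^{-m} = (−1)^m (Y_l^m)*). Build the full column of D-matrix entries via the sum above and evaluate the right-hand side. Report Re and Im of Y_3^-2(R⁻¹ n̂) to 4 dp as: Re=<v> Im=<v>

Need the full column D^3_{m',-2} for m'=−3..3 at α=5.9362, β=2.3623, γ=3.4481.
cos(β/2)=0.379861, sin(β/2)=0.925043
d^3_{-3,-2}: single k=1 term ⇒ +0.017921;  D = +0.016305-0.007437i
d^3_{-2,-2}: k∈[0..1] ⇒ +0.003004 -0.089083 = -0.086079;  D = -0.085797+0.006961i
d^3_{-1,-2}: k∈[0..1] ⇒ -0.023136 +0.274405 = +0.251269;  D = +0.242430+0.066059i
d^3_{0,-2}: k∈[0..1] ⇒ +0.097585 -0.578708 = -0.481122;  D = -0.393518-0.276807i
d^3_{1,-2}: k∈[0..1] ⇒ -0.274405 +0.813646 = +0.539242;  D = +0.309266+0.441742i
d^3_{2,-2}: k∈[0..1] ⇒ +0.528285 -0.626575 = -0.098289;  D = -0.025630-0.094889i
d^3_{3,-2}: single k=0 term ⇒ -0.630248;  D = +0.052360-0.628069i
Y_3^{m'}(θ=2.4511,φ=4.5841) and Σ D·Y over m':
  (+0.0163-0.0074i)·(+0.0405-0.0999i)  (-0.0858+0.0070i)·(+0.3092+0.0811i)  (+0.2424+0.0661i)·(-0.0519+0.4025i)  (-0.3935-0.2768i)·(+0.0081+0.0000i)  (+0.3093+0.4417i)·(+0.0519+0.4025i)  (-0.0256-0.0949i)·(+0.3092-0.0811i)  (+0.0524-0.6281i)·(-0.0405-0.0999i)
Y_3^-2(R⁻¹ n̂) = -0.311797+0.225511i

Re=-0.3118 Im=0.2255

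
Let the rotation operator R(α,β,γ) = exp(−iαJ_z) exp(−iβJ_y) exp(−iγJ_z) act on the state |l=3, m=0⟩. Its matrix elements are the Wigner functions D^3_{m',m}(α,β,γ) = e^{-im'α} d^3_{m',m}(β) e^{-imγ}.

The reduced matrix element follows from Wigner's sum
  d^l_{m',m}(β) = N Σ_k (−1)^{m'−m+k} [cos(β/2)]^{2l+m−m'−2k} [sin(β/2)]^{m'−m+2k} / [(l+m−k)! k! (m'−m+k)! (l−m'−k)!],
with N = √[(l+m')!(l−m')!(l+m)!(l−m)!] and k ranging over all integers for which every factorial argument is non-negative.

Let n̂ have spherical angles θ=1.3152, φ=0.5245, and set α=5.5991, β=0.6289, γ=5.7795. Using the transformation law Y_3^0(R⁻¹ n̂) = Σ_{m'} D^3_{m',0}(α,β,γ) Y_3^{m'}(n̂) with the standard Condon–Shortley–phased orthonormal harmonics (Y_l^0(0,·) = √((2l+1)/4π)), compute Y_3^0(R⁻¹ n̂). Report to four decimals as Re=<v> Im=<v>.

Re=-0.3297 Im=0.0000

Need the full column D^3_{m',0} for m'=−3..3 at α=5.5991, β=0.6289, γ=5.7795.
cos(β/2)=0.950967, sin(β/2)=0.309293
d^3_{-3,0}: single k=3 term ⇒ +0.113795;  D = -0.052695-0.100859i
d^3_{-2,0}: k∈[2..3] ⇒ +0.428512 -0.045329 = +0.383183;  D = +0.077113-0.375344i
d^3_{-1,0}: k∈[1..3] ⇒ +0.833274 -0.264436 +0.009324 = +0.578162;  D = +0.448074-0.365378i
d^3_{0,0}: k∈[0..3] ⇒ +0.739591 -0.704118 +0.074483 -0.000875 = +0.109081;  D = +0.109081+0.000000i
d^3_{1,0}: k∈[0..2] ⇒ -0.833274 +0.264436 -0.009324 = -0.578162;  D = -0.448074-0.365378i
d^3_{2,0}: k∈[0..1] ⇒ +0.428512 -0.045329 = +0.383183;  D = +0.077113+0.375344i
d^3_{3,0}: single k=0 term ⇒ -0.113795;  D = +0.052695-0.100859i
Y_3^{m'}(θ=1.3152,φ=0.5245) and Σ D·Y over m':
  (-0.0527-0.1009i)·(-0.0010-0.3779i)  (+0.0771-0.3753i)·(+0.1206-0.2097i)  (+0.4481-0.3654i)·(-0.1842+0.1065i)  (+0.1091+0.0000i)·(-0.2529+0.0000i)  (-0.4481-0.3654i)·(+0.1842+0.1065i)  (+0.0771+0.3753i)·(+0.1206+0.2097i)  (+0.0527-0.1009i)·(+0.0010-0.3779i)
Y_3^0(R⁻¹ n̂) = -0.329682-0.000000i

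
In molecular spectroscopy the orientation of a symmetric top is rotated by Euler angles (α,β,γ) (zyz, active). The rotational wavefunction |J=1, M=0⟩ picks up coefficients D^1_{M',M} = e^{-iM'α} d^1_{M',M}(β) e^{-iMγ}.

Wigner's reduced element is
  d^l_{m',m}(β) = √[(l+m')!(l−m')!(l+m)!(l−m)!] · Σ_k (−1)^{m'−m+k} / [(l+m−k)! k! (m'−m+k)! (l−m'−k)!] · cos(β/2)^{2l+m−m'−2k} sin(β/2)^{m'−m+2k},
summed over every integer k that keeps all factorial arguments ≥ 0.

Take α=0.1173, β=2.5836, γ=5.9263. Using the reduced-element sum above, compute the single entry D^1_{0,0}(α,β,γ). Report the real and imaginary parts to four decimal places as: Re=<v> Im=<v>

Re=-0.8483 Im=0.0000

D^1_{0,0}(0.1173,2.5836,5.9263) = e^{-i·0·0.1173}·d^1_{0,0}(2.5836)·e^{-i·0·5.9263}. Compute d first:
c=cos(2.5836/2)=0.275391, s=sin(2.5836/2)=0.961332; N=√[1·1·1·1]=1.000000
k∈{0,1} keeps every argument non-negative
  k=0: (−1)^0·1.0000/(1)·0.2754^2·0.9613^0 = +0.075840
  k=1: (−1)^1·1.0000/(1)·0.2754^0·0.9613^2 = -0.924160
d^1_{0,0}(2.5836) = +0.075840 -0.924160 = -0.848320
Phases: e^{-i·(0)·0.1173}=+1.000000+0.000000i, e^{-i·(0)·5.9263}=+1.000000+0.000000i ⇒ D=-0.848320+0.000000i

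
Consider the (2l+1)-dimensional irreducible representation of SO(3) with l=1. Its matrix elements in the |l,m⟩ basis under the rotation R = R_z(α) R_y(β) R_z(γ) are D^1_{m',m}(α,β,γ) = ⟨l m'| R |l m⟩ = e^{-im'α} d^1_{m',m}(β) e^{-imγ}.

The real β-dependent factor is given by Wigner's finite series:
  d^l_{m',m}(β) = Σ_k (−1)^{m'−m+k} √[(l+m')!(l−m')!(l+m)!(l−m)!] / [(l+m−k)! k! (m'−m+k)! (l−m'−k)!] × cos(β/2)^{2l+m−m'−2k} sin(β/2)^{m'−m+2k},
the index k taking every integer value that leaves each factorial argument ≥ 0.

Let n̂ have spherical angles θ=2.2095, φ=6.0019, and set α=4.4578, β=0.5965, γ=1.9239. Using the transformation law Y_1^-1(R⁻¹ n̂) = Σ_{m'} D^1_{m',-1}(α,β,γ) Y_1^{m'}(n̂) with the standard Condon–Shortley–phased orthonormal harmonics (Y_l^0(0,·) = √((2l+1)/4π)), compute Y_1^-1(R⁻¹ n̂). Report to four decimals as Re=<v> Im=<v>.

Re=0.2181 Im=0.2102

Need the full column D^1_{m',-1} for m'=−1..1 at α=4.4578, β=0.5965, γ=1.9239.
cos(β/2)=0.955852, sin(β/2)=0.293848
d^1_{-1,-1}: single k=0 term ⇒ +0.913653;  D = +0.909223+0.089863i
d^1_{0,-1}: single k=0 term ⇒ -0.397217;  D = +0.137362-0.372711i
d^1_{1,-1}: single k=0 term ⇒ +0.086347;  D = -0.070888-0.049302i
Y_1^{m'}(θ=2.2095,φ=6.0019) and Σ D·Y over m':
  (+0.9092+0.0899i)·(+0.2665+0.0770i)  (+0.1374-0.3727i)·(-0.2913+0.0000i)  (-0.0709-0.0493i)·(-0.2665+0.0770i)
Y_1^-1(R⁻¹ n̂) = +0.218051+0.210201i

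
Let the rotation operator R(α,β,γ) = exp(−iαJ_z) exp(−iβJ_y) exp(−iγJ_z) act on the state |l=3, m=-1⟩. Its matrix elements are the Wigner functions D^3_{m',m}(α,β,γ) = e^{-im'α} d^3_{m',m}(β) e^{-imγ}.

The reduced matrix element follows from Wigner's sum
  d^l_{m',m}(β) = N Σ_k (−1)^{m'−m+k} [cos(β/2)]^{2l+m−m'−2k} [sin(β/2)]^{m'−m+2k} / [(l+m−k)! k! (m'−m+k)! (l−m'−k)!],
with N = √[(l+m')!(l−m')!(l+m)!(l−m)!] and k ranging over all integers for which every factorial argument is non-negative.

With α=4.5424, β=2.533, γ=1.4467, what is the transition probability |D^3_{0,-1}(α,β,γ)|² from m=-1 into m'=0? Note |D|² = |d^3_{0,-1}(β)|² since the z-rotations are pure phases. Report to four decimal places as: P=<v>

Split into d^3_{0,-1}(β=2.533) × two z-phases.
With c≡cos(β/2)=0.299622 and s≡sin(β/2)=0.954058, N=[6·6·2·24]^{1/2}=41.569219
k∈{0,1,2} keeps every argument non-negative
  k=0: (−1)^1·41.5692/(12)·0.2996^5·0.9541^1 = -0.007981
  k=1: (−1)^2·41.5692/(4)·0.2996^3·0.9541^3 = +0.242749
  k=2: (−1)^3·41.5692/(12)·0.2996^1·0.9541^5 = -0.820424
d^3_{0,-1}(2.533) = -0.007981 +0.242749 -0.820424 = -0.585655
|D^3_{0,-1}|² = |d^3_{0,-1}(β)|² = (-0.585655)² = 0.342992 (the z-rotation phases have unit modulus)

P=0.3430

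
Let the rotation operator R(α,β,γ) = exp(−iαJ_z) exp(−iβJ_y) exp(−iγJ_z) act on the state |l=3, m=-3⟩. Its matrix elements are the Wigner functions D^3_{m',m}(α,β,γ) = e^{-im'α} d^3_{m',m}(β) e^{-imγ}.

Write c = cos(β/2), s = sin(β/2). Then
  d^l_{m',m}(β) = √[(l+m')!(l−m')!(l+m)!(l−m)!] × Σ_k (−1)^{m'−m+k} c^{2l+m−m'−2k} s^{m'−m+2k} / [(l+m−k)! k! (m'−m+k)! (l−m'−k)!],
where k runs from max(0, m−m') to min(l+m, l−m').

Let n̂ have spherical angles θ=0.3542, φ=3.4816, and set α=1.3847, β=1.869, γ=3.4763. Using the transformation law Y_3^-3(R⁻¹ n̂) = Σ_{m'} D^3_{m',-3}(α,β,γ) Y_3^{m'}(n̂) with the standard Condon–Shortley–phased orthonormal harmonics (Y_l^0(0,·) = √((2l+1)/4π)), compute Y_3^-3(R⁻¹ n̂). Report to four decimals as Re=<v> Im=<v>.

Re=-0.1326 Im=0.2703

Need the full column D^3_{m',-3} for m'=−3..3 at α=1.3847, β=1.869, γ=3.4763.
cos(β/2)=0.594221, sin(β/2)=0.804302
d^3_{-3,-3}: single k=0 term ⇒ +0.044024;  D = -0.018983+0.039720i
d^3_{-2,-3}: single k=0 term ⇒ -0.145960;  D = -0.117773-0.086219i
d^3_{-1,-3}: single k=0 term ⇒ +0.312374;  D = +0.227970-0.213559i
d^3_{0,-3}: single k=0 term ⇒ -0.488220;  D = +0.262091+0.411907i
d^3_{1,-3}: single k=0 term ⇒ +0.572292;  D = -0.531345+0.212582i
d^3_{2,-3}: single k=0 term ⇒ -0.489913;  D = -0.094680-0.480678i
d^3_{3,-3}: single k=0 term ⇒ +0.270717;  D = +0.270707-0.002270i
Y_3^{m'}(θ=0.3542,φ=3.4816) and Σ D·Y over m':
  (-0.0190+0.0397i)·(-0.0091+0.0148i)  (-0.1178-0.0862i)·(+0.0897-0.0725i)  (+0.2280-0.2136i)·(-0.3591+0.1270i)  (+0.2621+0.4119i)·(+0.4895+0.0000i)  (-0.5313+0.2126i)·(+0.3591+0.1270i)  (-0.0947-0.4807i)·(+0.0897+0.0725i)  (+0.2707-0.0023i)·(+0.0091+0.0148i)
Y_3^-3(R⁻¹ n̂) = -0.132646+0.270324i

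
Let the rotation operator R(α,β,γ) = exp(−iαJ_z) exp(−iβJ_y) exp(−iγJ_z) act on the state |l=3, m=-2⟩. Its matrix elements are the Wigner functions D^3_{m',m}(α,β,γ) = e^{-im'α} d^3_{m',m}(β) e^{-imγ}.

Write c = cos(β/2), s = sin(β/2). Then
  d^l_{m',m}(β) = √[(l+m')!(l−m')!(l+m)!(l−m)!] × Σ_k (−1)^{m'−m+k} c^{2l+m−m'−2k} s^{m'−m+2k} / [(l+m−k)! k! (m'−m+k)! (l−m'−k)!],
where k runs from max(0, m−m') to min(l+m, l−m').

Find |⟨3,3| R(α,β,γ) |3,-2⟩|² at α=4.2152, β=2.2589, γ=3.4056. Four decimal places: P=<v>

P=0.3998

Split into d^3_{3,-2}(β=2.2589) × two z-phases.
With c≡cos(β/2)=0.427157 and s≡sin(β/2)=0.904177, N=[720·1·1·120]^{1/2}=293.938769
k∈{0} keeps every argument non-negative
  k=0: (−1)^5·293.9388/(120)·0.4272^1·0.9042^5 = -0.632312
d^3_{3,-2}(2.2589) = -0.632312
|D^3_{3,-2}|² = |d^3_{3,-2}(β)|² = (-0.632312)² = 0.399819 (the z-rotation phases have unit modulus)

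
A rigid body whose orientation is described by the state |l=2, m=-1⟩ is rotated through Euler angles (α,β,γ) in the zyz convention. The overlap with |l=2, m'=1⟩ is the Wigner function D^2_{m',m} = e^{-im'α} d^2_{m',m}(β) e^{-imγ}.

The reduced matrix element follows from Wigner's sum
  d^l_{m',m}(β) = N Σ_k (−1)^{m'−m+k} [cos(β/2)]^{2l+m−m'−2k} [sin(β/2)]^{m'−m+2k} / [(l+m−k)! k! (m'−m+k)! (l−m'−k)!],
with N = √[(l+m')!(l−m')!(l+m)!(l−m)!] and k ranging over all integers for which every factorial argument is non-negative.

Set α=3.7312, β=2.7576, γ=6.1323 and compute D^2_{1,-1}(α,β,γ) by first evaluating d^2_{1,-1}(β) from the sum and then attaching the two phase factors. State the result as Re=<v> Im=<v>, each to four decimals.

Re=0.6077 Im=-0.5554

First d^2_{1,-1}(β=2.7576), then the phase factors e^{-i(1)α} and e^{-i(-1)γ}:
Half-angle: c=0.190819, s=0.981625. N=√(6·1·1·6)=6.000000
The bounds max(0,m−m')=0 and min(l+m,l−m')=1 give 2 terms
  k=0: (−1)^2·6.0000/(2)·0.1908^2·0.9816^2 = +0.105258
  k=1: (−1)^3·6.0000/(6)·0.1908^0·0.9816^4 = -0.928502
d^2_{1,-1}(2.7576) = +0.105258 -0.928502 = -0.823244
Attach z-rotation phases: D = e^{-i(1)(3.7312)}·(-0.823244)·e^{-i(-1)(6.1323)} = +0.607666-0.555403i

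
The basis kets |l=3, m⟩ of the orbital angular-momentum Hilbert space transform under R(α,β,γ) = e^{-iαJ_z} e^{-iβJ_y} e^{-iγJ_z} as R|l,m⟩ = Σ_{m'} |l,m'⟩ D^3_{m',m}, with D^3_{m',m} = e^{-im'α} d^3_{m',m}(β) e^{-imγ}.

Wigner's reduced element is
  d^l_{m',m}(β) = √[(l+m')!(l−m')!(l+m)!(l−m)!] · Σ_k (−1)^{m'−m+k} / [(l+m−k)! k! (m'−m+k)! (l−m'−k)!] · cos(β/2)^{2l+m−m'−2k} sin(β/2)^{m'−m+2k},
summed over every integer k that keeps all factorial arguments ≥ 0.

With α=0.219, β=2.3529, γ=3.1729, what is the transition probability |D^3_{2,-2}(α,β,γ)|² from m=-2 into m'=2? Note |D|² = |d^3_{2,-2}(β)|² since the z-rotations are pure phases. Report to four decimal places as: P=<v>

D^3_{2,-2}(0.219,2.3529,3.1729) = e^{-i·2·0.219}·d^3_{2,-2}(2.3529)·e^{-i·-2·3.1729}. Compute d first:
With c≡cos(β/2)=0.384205 and s≡sin(β/2)=0.923248, N=[120·1·1·120]^{1/2}=120.000000
Admissible k: 0..1 (factorial args all ≥0)
  k=0: (−1)^4·120.0000/(24)·0.3842^2·0.9232^4 = +0.536252
  k=1: (−1)^5·120.0000/(120)·0.3842^0·0.9232^6 = -0.619313
d^3_{2,-2}(2.3529) = +0.536252 -0.619313 = -0.083061
|D^3_{2,-2}|² = |d^3_{2,-2}(β)|² = (-0.083061)² = 0.006899 (the z-rotation phases have unit modulus)

P=0.0069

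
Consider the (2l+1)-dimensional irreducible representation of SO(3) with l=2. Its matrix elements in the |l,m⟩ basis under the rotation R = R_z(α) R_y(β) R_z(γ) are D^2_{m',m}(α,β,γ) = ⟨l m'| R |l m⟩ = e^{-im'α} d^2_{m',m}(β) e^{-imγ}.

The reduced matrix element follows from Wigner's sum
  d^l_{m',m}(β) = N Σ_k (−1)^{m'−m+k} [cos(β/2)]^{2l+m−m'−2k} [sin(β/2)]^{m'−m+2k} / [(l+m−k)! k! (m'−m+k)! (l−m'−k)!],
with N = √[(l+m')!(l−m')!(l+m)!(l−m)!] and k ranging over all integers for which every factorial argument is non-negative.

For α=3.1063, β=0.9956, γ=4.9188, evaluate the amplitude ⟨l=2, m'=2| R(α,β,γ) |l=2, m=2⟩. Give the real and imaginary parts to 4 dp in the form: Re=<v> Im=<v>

D^2_{2,2}(3.1063,0.9956,4.9188) = e^{-i·2·3.1063}·d^2_{2,2}(0.9956)·e^{-i·2·4.9188}. Compute d first:
Half-angle: c=0.878635, s=0.477494. N=√(24·1·24·1)=24.000000
The bounds max(0,m−m')=0 and min(l+m,l−m')=0 give 1 term
  k=0: (−1)^0·24.0000/(24)·0.8786^4·0.4775^0 = +0.595984
d^2_{2,2}(0.9956) = +0.595984
Phases: e^{-i·(2)·3.1063}=+0.997510+0.070527i, e^{-i·(2)·4.9188}=-0.915992+0.401196i ⇒ D=-0.561420+0.200009i

Re=-0.5614 Im=0.2000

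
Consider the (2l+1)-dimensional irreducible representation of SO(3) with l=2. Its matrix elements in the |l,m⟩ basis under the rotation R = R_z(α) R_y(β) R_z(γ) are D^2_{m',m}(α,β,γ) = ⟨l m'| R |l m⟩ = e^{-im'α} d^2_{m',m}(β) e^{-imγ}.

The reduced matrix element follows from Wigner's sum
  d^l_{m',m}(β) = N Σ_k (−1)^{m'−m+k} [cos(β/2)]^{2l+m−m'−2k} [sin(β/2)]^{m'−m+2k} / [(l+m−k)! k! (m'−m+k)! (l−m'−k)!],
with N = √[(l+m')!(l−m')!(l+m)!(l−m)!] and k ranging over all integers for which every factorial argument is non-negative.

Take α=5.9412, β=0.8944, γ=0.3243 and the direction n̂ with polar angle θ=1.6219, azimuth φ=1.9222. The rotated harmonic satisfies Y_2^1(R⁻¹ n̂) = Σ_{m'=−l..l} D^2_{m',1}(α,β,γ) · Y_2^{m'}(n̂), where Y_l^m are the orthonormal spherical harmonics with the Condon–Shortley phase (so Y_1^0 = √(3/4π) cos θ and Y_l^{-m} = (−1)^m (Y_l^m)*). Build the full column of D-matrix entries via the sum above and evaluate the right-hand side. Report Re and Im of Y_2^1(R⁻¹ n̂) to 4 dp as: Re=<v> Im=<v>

Need the full column D^2_{m',1} for m'=−2..2 at α=5.9412, β=0.8944, γ=0.3243.
cos(β/2)=0.901661, sin(β/2)=0.432443
d^2_{-2,1}: single k=3 term ⇒ +0.145834;  D = +0.077777-0.123363i
d^2_{-1,1}: k∈[2..3] ⇒ +0.456105 -0.034971 = +0.421134;  D = +0.331063-0.260290i
d^2_{0,1}: k∈[1..2] ⇒ +0.776488 -0.178609 = +0.597878;  D = +0.566713-0.190511i
d^2_{1,1}: k∈[0..1] ⇒ +0.660958 -0.456105 = +0.204853;  D = +0.204821+0.003623i
d^2_{2,1}: single k=0 term ⇒ -0.634000;  D = -0.593432-0.223146i
Y_2^{m'}(θ=1.6219,φ=1.9222) and Σ D·Y over m':
  (+0.0778-0.1234i)·(-0.2940+0.2490i)  (+0.3311-0.2603i)·(+0.0136+0.0370i)  (+0.5667-0.1905i)·(-0.3129+0.0000i)  (+0.2048+0.0036i)·(-0.0136+0.0370i)  (-0.5934-0.2231i)·(-0.2940-0.2490i)
Y_2^1(R⁻¹ n̂) = -0.039389+0.344873i

Re=-0.0394 Im=0.3449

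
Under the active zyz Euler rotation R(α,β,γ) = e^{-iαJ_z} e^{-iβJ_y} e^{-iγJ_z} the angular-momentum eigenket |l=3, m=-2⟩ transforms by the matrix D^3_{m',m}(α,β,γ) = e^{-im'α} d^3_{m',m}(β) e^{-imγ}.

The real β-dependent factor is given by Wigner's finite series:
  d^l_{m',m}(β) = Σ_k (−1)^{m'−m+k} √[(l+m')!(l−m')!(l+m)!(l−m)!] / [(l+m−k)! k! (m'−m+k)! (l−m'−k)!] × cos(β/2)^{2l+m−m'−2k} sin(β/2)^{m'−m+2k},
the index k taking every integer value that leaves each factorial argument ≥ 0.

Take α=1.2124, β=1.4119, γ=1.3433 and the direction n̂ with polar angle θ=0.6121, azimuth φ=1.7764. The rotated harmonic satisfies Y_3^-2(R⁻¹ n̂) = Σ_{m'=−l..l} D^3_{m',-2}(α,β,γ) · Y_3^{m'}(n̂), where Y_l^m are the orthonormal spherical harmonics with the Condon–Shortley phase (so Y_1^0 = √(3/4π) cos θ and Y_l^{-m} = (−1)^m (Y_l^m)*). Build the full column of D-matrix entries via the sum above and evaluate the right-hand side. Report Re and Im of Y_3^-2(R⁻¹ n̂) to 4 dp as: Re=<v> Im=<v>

Re=-0.3691 Im=-0.1307

Need the full column D^3_{m',-2} for m'=−3..3 at α=1.2124, β=1.4119, γ=1.3433.
cos(β/2)=0.760996, sin(β/2)=0.648757
d^3_{-3,-2}: single k=1 term ⇒ +0.405572;  D = +0.405238+0.016468i
d^3_{-2,-2}: k∈[0..1] ⇒ +0.194219 -0.705769 = -0.511550;  D = -0.198741+0.471365i
d^3_{-1,-2}: k∈[0..1] ⇒ -0.523592 +0.761067 = +0.237475;  D = -0.172554-0.163155i
d^3_{0,-2}: k∈[0..1] ⇒ +0.773131 -0.561893 = +0.211239;  D = -0.189748+0.092830i
d^3_{1,-2}: k∈[0..1] ⇒ -0.761067 +0.276562 = -0.484505;  D = -0.046729-0.482246i
d^3_{2,-2}: k∈[0..1] ⇒ +0.512935 -0.074558 = +0.438378;  D = +0.423440+0.113461i
d^3_{3,-2}: single k=0 term ⇒ -0.214224;  D = -0.124506+0.174328i
Y_3^{m'}(θ=0.6121,φ=1.7764) and Σ D·Y over m':
  (+0.4052+0.0165i)·(+0.0458+0.0646i)  (-0.1987+0.4714i)·(-0.2531+0.1104i)  (-0.1726-0.1632i)·(-0.0891-0.4271i)  (-0.1897+0.0928i)·(+0.1067+0.0000i)  (-0.0467-0.4822i)·(+0.0891-0.4271i)  (+0.4234+0.1135i)·(-0.2531-0.1104i)  (-0.1245+0.1743i)·(-0.0458+0.0646i)
Y_3^-2(R⁻¹ n̂) = -0.369106-0.130688i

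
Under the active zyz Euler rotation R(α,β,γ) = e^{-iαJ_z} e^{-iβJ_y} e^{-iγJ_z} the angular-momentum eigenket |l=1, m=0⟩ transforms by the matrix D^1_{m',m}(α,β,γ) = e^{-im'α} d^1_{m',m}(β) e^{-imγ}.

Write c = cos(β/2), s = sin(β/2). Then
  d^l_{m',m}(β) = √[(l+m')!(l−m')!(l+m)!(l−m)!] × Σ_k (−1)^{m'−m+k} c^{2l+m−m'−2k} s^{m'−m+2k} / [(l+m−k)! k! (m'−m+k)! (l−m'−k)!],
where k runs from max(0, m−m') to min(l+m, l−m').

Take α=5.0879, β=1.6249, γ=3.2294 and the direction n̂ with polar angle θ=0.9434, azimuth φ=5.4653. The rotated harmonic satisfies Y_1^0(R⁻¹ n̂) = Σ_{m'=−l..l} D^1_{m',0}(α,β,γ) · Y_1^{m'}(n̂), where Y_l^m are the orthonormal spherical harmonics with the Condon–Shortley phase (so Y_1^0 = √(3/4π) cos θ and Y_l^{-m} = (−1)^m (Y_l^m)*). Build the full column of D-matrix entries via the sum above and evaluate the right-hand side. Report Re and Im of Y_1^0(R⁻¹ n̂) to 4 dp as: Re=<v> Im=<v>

Re=0.3517 Im=0.0000

Need the full column D^1_{m',0} for m'=−1..1 at α=5.0879, β=1.6249, γ=3.2294.
cos(β/2)=0.687722, sin(β/2)=0.725974
d^1_{-1,0}: single k=1 term ⇒ +0.706072;  D = +0.258951-0.656873i
d^1_{0,0}: k∈[0..1] ⇒ +0.472961 -0.527039 = -0.054077;  D = -0.054077+0.000000i
d^1_{1,0}: single k=0 term ⇒ -0.706072;  D = -0.258951-0.656873i
Y_1^{m'}(θ=0.9434,φ=5.4653) and Σ D·Y over m':
  (+0.2590-0.6569i)·(+0.1912+0.2041i)  (-0.0541+0.0000i)·(+0.2868+0.0000i)  (-0.2590-0.6569i)·(-0.1912+0.2041i)
Y_1^0(R⁻¹ n̂) = +0.351667+0.000000i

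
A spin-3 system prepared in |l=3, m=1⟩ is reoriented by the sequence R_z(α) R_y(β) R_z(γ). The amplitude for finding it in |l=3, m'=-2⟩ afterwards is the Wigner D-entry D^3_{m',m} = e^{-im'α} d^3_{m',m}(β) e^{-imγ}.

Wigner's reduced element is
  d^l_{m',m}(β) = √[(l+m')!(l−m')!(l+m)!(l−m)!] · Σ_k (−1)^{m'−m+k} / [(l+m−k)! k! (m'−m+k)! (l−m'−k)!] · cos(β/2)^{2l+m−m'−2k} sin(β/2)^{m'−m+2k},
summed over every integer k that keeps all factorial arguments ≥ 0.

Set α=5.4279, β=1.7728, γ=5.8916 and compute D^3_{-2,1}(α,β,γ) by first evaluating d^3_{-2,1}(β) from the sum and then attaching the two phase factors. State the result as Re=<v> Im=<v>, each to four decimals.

Split into d^3_{-2,1}(β=1.7728) × two z-phases.
With c≡cos(β/2)=0.632205 and s≡sin(β/2)=0.774801, N=[1·120·24·2]^{1/2}=75.894664
Admissible k: 3..4 (factorial args all ≥0)
  k=3: (−1)^0·75.8947/(12)·0.6322^3·0.7748^3 = +0.743318
  k=4: (−1)^1·75.8947/(24)·0.6322^1·0.7748^5 = -0.558224
d^3_{-2,1}(1.7728) = +0.743318 -0.558224 = +0.185094
D = (-0.139320-0.990247i)·(+0.185094)·(+0.924305+0.381654i) = +0.046118-0.179257i

Re=0.0461 Im=-0.1793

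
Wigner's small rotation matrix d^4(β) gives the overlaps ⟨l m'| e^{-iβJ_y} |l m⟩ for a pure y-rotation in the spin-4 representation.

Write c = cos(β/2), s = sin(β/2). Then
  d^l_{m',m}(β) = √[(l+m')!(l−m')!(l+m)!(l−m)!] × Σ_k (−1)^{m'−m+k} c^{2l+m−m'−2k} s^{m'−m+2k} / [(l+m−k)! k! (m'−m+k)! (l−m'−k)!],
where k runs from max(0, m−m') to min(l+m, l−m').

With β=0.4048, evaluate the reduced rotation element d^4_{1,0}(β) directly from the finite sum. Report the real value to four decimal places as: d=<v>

d=-0.5898

d^4_{1,0}(β=0.4048) via Wigner's sum:
Half-angle: c=0.979587, s=0.201021. N=√(120·6·24·24)=643.987578
The bounds max(0,m−m')=0 and min(l+m,l−m')=3 give 4 terms
  k=0: (−1)^1·643.9876/(144)·0.9796^7·0.2010^1 = -0.778139
  k=1: (−1)^2·643.9876/(24)·0.9796^5·0.2010^3 = +0.196610
  k=2: (−1)^3·643.9876/(24)·0.9796^3·0.2010^5 = -0.008279
  k=3: (−1)^4·643.9876/(144)·0.9796^1·0.2010^7 = +0.000058
d^4_{1,0}(0.4048) = -0.778139 +0.196610 -0.008279 +0.000058 = -0.589751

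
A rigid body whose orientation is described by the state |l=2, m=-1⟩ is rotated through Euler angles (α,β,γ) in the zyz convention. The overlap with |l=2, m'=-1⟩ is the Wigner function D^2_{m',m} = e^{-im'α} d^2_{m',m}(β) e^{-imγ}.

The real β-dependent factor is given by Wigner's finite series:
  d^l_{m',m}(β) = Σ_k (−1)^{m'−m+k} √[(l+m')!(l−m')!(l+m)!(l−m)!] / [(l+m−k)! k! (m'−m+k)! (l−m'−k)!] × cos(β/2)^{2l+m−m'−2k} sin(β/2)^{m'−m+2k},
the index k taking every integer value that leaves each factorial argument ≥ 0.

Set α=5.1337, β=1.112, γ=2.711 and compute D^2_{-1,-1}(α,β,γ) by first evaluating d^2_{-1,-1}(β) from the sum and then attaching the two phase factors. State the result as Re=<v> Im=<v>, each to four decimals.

D^2_{-1,-1}(5.1337,1.112,2.711) = e^{-i·-1·5.1337}·d^2_{-1,-1}(1.112)·e^{-i·-1·2.711}. Compute d first:
With c≡cos(β/2)=0.849373 and s≡sin(β/2)=0.527793, N=[1·6·1·6]^{1/2}=6.000000
k: max(0,(-1)−(-1))=0 … min(2+(-1),2−(-1))=1
  k=0: (−1)^0·6.0000/(6)·0.8494^4·0.5278^0 = +0.520468
  k=1: (−1)^1·6.0000/(2)·0.8494^2·0.5278^2 = -0.602900
d^2_{-1,-1}(1.112) = +0.520468 -0.602900 = -0.082432
Attach z-rotation phases: D = e^{-i(-1)(5.1337)}·(-0.082432)·e^{-i(-1)(2.711)} = -0.000765-0.082429i

Re=-0.0008 Im=-0.0824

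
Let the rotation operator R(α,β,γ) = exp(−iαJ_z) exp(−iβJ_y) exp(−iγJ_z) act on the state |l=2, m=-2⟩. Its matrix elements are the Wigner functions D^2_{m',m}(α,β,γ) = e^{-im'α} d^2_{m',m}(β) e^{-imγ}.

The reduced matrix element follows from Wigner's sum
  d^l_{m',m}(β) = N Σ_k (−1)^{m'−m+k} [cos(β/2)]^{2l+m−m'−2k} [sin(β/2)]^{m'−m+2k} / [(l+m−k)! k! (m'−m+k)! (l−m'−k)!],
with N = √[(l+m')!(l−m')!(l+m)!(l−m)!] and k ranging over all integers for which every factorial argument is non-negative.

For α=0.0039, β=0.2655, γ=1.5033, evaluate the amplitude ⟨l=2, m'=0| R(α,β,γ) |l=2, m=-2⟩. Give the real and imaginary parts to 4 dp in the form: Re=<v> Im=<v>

First d^2_{0,-2}(β=0.2655), then the phase factors e^{-i(0)α} and e^{-i(-2)γ}:
Half-angle: c=0.991202, s=0.132360. N=√(2·2·1·24)=9.797959
k∈{0} keeps every argument non-negative
  k=0: (−1)^2·9.7980/(4)·0.9912^2·0.1324^2 = +0.042162
d^2_{0,-2}(0.2655) = +0.042162
Attach z-rotation phases: D = e^{-i(0)(0.0039)}·(+0.042162)·e^{-i(-2)(1.5033)} = -0.041778+0.005674i

Re=-0.0418 Im=0.0057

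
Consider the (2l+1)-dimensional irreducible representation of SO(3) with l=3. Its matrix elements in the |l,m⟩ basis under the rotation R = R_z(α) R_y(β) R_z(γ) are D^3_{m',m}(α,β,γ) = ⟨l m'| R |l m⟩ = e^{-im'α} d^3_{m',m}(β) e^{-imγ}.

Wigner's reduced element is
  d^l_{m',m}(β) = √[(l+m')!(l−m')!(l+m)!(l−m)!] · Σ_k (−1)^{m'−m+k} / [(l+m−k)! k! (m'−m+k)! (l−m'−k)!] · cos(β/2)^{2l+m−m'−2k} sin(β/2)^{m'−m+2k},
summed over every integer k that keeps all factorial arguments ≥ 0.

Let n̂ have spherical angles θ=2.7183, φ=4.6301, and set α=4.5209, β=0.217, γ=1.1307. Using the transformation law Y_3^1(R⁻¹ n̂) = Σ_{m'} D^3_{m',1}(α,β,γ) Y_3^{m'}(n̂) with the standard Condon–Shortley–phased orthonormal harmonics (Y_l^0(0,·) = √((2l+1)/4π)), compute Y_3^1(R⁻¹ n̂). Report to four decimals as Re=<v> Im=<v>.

Need the full column D^3_{m',1} for m'=−3..3 at α=4.5209, β=0.217, γ=1.1307.
cos(β/2)=0.994120, sin(β/2)=0.108287
d^3_{-3,1}: single k=4 term ⇒ +0.000526;  D = +0.000522-0.000071i
d^3_{-2,1}: k∈[3..4] ⇒ +0.007890 -0.000047 = +0.007843;  D = -0.000448+0.007830i
d^3_{-1,1}: k∈[2..4] ⇒ +0.068716 -0.001087 +0.000002 = +0.067631;  D = -0.065552-0.016641i
d^3_{0,1}: k∈[1..3] ⇒ +0.364218 -0.012965 +0.000051 = +0.351304;  D = +0.149665-0.317829i
d^3_{1,1}: k∈[0..2] ⇒ +0.965233 -0.091622 +0.000815 = +0.874426;  D = +0.705743+0.516283i
d^3_{2,1}: k∈[0..1] ⇒ -0.332484 +0.007890 = -0.324594;  D = +0.238005-0.220714i
d^3_{3,1}: single k=0 term ⇒ +0.044356;  D = -0.023420-0.037670i
Y_3^{m'}(θ=2.7183,φ=4.6301) and Σ D·Y over m':
  (+0.0005-0.0001i)·(+0.0071-0.0280i)  (-0.0004+0.0078i)·(+0.1551+0.0258i)  (-0.0656-0.0166i)·(-0.0344+0.4176i)  (+0.1497-0.3178i)·(-0.3934+0.0000i)  (+0.7057+0.5163i)·(+0.0344+0.4176i)  (+0.2380-0.2207i)·(+0.1551-0.0258i)  (-0.0234-0.0377i)·(-0.0071-0.0280i)
Y_3^1(R⁻¹ n̂) = -0.210899+0.372489i

Re=-0.2109 Im=0.3725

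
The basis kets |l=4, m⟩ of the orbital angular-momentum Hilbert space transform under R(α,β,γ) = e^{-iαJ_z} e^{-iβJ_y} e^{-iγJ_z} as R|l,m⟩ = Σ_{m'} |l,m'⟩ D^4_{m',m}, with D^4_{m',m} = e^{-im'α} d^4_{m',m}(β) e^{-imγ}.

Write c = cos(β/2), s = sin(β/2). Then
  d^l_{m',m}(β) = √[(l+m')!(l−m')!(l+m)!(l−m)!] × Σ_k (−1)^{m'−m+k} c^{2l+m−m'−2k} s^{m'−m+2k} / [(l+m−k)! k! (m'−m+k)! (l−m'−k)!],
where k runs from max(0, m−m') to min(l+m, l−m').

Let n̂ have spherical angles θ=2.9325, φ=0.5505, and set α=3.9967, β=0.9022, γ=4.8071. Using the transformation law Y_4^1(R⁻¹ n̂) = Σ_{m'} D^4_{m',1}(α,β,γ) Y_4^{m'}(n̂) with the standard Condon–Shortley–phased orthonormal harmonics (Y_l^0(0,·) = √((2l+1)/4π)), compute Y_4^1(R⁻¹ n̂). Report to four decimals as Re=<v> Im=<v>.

Need the full column D^4_{m',1} for m'=−4..4 at α=3.9967, β=0.9022, γ=4.8071.
cos(β/2)=0.899968, sin(β/2)=0.435956
d^4_{-4,1}: single k=5 term ⇒ +0.085899;  D = +0.015727-0.084447i
d^4_{-3,1}: k∈[4..5] ⇒ +0.313471 -0.044135 = +0.269336;  D = +0.167461+0.210947i
d^4_{-2,1}: k∈[3..5] ⇒ +0.691796 -0.243500 +0.011428 = +0.459723;  D = -0.459264-0.020546i
d^4_{-1,1}: k∈[2..5] ⇒ +1.009828 -0.710885 +0.083407 -0.001305 = +0.381045;  D = +0.262619-0.276091i
d^4_{0,1}: k∈[1..4] ⇒ +0.932282 -1.312590 +0.308006 -0.012046 = -0.084348;  D = -0.007977-0.083970i
d^4_{1,1}: k∈[0..3] ⇒ +0.430345 -1.514742 +0.710885 -0.055604 = -0.429117;  D = +0.349005+0.249673i
d^4_{2,1}: k∈[0..2] ⇒ -0.884440 +1.037693 -0.162334 = -0.009080;  D = -0.008833+0.002107i
d^4_{3,1}: k∈[0..1] ⇒ +0.801526 -0.313471 = +0.488055;  D = -0.226049+0.432551i
d^4_{4,1}: single k=0 term ⇒ -0.366064;  D = +0.133584+0.340820i
Y_4^{m'}(θ=2.9325,φ=0.5505) and Σ D·Y over m':
  (+0.0157-0.0844i)·(-0.0005-0.0007i)  (+0.1675+0.2109i)·(+0.0009+0.0109i)  (-0.4593-0.0205i)·(+0.0372-0.0732i)  (+0.2626-0.2761i)·(-0.3028+0.1858i)  (-0.0080-0.0840i)·(+0.6708+0.0000i)  (+0.3490+0.2497i)·(+0.3028+0.1858i)  (-0.0088+0.0021i)·(+0.0372+0.0732i)  (-0.2260+0.4326i)·(-0.0009+0.0109i)  (+0.1336+0.3408i)·(-0.0005+0.0007i)
Y_4^1(R⁻¹ n̂) = -0.000380+0.247952i

Re=-0.0004 Im=0.2480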